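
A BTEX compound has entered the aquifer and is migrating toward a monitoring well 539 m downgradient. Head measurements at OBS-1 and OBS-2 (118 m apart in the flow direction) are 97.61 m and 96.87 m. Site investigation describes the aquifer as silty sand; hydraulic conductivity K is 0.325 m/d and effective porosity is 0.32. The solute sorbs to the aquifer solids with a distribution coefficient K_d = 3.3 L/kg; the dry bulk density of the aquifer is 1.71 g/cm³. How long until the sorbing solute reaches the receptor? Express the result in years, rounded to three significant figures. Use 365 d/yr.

4320 years

Hydraulic gradient i = (97.61 − 96.87) / 118 = 0.74 / 118 = 0.006271
Specific discharge q = 0.325 × 0.006271 = 0.002038 m/d
Seepage velocity v = q / n = 0.002038 / 0.32 = 0.006369 m/d
Retardation R = 1 + ρ_b·K_d/n = 1 + 1.71×3.3/0.32 = 18.63
Contaminant velocity v_c = v/R = 0.006369/18.63 = 3.418e-4 m/d
t = L/v_c = 539/3.418e-4 = 1.577e6 d
   = 1.577e6/365 = 4320 yr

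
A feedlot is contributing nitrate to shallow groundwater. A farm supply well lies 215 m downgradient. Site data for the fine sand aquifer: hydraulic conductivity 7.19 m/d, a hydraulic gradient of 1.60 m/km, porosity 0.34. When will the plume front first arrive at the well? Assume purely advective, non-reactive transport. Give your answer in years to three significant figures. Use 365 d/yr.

Darcy flux q = K·i = 7.19 × 0.0016 = 0.01150 m/d
v = Ki/n = 7.19·0.0016/0.34 = 0.03384 m/d
t = L / v = 215 / 0.03384 = 6354 d
   = 6354 / 365 = 17.4 yr

17.4 years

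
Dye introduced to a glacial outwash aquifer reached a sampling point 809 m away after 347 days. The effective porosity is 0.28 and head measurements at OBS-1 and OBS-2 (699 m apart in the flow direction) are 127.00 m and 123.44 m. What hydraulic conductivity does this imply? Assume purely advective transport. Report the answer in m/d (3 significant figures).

Hydraulic gradient i = (127.00 − 123.44) / 699 = 3.56 / 699 = 0.005093
v = L / t = 809 / 347 = 2.331 m/d
K = v · n / i = 2.331 × 0.28 / 0.005093 = 128 m/d

128 m/d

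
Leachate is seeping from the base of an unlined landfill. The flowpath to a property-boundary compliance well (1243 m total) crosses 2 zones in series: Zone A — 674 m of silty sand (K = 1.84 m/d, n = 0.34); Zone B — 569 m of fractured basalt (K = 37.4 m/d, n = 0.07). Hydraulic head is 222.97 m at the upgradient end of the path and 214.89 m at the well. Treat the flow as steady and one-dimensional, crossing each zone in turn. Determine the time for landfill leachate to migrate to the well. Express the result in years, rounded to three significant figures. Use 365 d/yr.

34.8 years

Total head drop ΔH = 222.97 − 214.89 = 8.08 m
Continuity: the same q passes through each zone, so ΔH = q·Σ(L_j/K_j) — the zones act as resistances in series.
Σ(L/K) = 674/1.84 + 569/37.4 = 366.3 + 15.21 = 381.5 d
q = ΔH / Σ(L/K) = 8.08 / 381.5 = 0.02118 m/d (same in every zone)
Zone A: v = q/n = 0.02118/0.34 = 0.06229 m/d → t_A = 674/0.06229 = 10820 d
Zone B: v = q/n = 0.02118/0.07 = 0.3026 m/d → t_B = 569/0.3026 = 1881 d
Total t = 10820 + 1881 = 12700 d
   = 12700 / 365 = 34.8 yr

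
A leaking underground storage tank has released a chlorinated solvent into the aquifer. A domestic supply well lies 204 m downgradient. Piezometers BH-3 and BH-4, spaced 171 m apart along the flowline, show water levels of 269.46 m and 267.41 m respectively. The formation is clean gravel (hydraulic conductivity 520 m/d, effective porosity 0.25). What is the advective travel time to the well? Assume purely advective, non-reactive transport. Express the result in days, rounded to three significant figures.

8.18 days

Hydraulic gradient i = (269.46 − 267.41) / 171 = 2.05 / 171 = 0.01199
Darcy flux q = K·i = 520 × 0.01199 = 6.234 m/d
v = Ki/n = 520·0.01199/0.25 = 24.94 m/d
t = L / v = 204 / 24.94 = 8.181 d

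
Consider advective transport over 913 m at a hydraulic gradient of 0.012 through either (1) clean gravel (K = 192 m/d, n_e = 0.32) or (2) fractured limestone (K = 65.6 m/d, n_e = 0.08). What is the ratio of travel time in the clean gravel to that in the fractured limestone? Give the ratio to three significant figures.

Unit 1 (clean gravel): v = 192×0.012/0.32 = 7.200 m/d, t = 913/7.200 = 126.8 d
Unit 2 (fractured limestone): v = 65.6×0.012/0.08 = 9.840 m/d, t = 913/9.840 = 92.78 d
t(clean gravel) / t(fractured limestone) = 126.8/92.78 = 1.37

1.37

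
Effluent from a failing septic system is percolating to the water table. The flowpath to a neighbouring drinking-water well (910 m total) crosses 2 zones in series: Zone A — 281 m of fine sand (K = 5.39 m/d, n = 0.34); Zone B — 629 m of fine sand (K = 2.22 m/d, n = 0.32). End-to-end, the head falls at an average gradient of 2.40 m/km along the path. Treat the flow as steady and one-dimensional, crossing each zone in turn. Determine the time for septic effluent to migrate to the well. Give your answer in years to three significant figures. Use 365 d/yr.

For zones in series the flux q is common to all zones; the equivalent conductivity is the harmonic (thickness-weighted) mean, K_eq = L_total / Σ(L_j/K_j).
Σ(L/K) = 281/5.39 + 629/2.22 = 52.13 + 283.3 = 335.5 d
K_eq = L_total / Σ(L/K) = 910 / 335.5 = 2.713 m/d
q = K_eq · i = 2.713 × 0.0024 = 0.006510 m/d (same in every zone)
Zone A: v = q/n = 0.006510/0.34 = 0.01915 m/d → t_A = 281/0.01915 = 14680 d
Zone B: v = q/n = 0.006510/0.32 = 0.02034 m/d → t_B = 629/0.02034 = 30920 d
Total t = 14680 + 30920 = 45590 d
   = 45590 / 365 = 125 yr

125 years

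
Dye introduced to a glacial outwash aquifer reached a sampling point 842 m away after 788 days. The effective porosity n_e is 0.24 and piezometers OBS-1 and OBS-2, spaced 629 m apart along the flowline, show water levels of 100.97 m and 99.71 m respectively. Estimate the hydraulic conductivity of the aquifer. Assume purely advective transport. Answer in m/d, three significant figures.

Hydraulic gradient i = (100.97 − 99.71) / 629 = 1.26 / 629 = 0.002003
v = L / t = 842 / 788 = 1.069 m/d
K = v · n / i = 1.069 × 0.24 / 0.002003 = 128 m/d

128 m/d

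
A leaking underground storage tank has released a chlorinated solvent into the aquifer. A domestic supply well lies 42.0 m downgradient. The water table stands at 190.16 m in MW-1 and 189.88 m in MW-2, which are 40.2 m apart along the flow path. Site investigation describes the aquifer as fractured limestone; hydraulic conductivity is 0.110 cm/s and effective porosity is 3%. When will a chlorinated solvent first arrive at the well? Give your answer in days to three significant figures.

Hydraulic gradient i = (190.16 − 189.88) / 40.2 = 0.28 / 40.2 = 0.006965
K = 0.110 cm/s × 864 = 95.04 m/d
Darcy flux q = K·i = 95.04 × 0.006965 = 0.6620 m/d
Seepage velocity v = q / n = 0.6620 / 0.03 = 22.07 m/d
t = L / v = 42.0 / 22.07 = 1.903 d

1.90 days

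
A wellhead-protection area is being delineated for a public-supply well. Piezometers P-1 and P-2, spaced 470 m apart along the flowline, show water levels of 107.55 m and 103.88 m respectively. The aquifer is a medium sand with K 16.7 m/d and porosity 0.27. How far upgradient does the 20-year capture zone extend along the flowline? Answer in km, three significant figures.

Hydraulic gradient i = (107.55 − 103.88) / 470 = 3.67 / 470 = 0.007809
Specific discharge q = 16.7 × 0.007809 = 0.1304 m/d
Average linear velocity = 0.1304 / 0.27 = 0.4830 m/d
T = 20 yr × 365 = 7300 d
L = v × T = 0.4830 × 7300 = 3526 m
   = 3.53 km

3.53 km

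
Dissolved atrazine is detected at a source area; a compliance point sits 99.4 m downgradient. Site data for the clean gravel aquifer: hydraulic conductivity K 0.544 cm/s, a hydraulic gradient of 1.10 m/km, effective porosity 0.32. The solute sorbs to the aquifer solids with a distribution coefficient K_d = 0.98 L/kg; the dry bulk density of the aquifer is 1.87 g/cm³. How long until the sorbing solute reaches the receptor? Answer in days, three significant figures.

414 days

K = 0.544 cm/s × 864 = 470.0 m/d
q = Ki = 470.0 × 0.0011 = 0.5170 m/d
v = Ki/n = 470.0·0.0011/0.32 = 1.616 m/d
Retardation R = 1 + ρ_b·K_d/n = 1 + 1.87×0.98/0.32 = 6.727
Contaminant velocity v_c = v/R = 1.616/6.727 = 0.2402 m/d
t = L/v_c = 99.4/0.2402 = 413.9 d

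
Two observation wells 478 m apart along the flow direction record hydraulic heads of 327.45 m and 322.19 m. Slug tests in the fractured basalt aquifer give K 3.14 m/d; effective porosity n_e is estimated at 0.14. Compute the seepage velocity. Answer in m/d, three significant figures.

Hydraulic gradient i = (327.45 − 322.19) / 478 = 5.26 / 478 = 0.01100
Darcy flux q = K·i = 3.14 × 0.01100 = 0.03455 m/d
v = Ki/n = 3.14·0.01100/0.14 = 0.2468 m/d

0.247 m/d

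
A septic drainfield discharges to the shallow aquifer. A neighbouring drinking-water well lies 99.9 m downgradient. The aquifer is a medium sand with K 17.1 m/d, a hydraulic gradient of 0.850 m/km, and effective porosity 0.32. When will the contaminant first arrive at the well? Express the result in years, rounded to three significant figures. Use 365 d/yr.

6.03 years

Darcy flux q = K·i = 17.1 × 8.5e-4 = 0.01454 m/d
Average linear velocity = 0.01454 / 0.32 = 0.04542 m/d
t = L / v = 99.9 / 0.04542 = 2199 d
   = 2199 / 365 = 6.03 yr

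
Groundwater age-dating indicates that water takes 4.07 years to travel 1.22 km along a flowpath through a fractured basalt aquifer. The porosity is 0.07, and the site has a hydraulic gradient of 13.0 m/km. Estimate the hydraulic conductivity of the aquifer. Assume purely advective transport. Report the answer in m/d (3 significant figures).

t = 4.07 years = 1486 d
L = 1.22 km = 1220 m
v = L / t = 1220 / 1486 = 0.8212 m/d
K = v · n / i = 0.8212 × 0.07 / 0.013 = 4.42 m/d

4.42 m/d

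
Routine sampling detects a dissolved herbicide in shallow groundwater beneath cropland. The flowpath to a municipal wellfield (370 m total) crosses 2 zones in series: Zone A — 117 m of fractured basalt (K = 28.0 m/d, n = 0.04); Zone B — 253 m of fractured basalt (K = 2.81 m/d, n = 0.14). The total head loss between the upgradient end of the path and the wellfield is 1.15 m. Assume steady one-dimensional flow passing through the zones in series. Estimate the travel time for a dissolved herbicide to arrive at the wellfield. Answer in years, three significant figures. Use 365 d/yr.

9.00 years

Continuity: the same q passes through each zone, so ΔH = q·Σ(L_j/K_j) — the zones act as resistances in series.
Σ(L/K) = 117/28.0 + 253/2.81 = 4.179 + 90.04 = 94.21 d
q = ΔH / Σ(L/K) = 1.15 / 94.21 = 0.01221 m/d (same in every zone)
Zone A: v = q/n = 0.01221/0.04 = 0.3052 m/d → t_A = 117/0.3052 = 383.4 d
Zone B: v = q/n = 0.01221/0.14 = 0.08719 m/d → t_B = 253/0.08719 = 2902 d
Total t = 383.4 + 2902 = 3285 d
   = 3285 / 365 = 9.00 yr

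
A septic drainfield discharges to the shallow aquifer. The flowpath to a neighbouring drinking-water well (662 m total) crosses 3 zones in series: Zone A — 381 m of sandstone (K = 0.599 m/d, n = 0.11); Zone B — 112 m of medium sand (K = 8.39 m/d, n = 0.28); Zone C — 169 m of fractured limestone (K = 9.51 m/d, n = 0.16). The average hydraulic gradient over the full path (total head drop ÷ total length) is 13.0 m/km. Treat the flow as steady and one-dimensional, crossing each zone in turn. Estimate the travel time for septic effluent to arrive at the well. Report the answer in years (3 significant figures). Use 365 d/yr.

21.3 years

For zones in series the flux q is common to all zones; the equivalent conductivity is the harmonic (thickness-weighted) mean, K_eq = L_total / Σ(L_j/K_j).
Σ(L/K) = 381/0.599 + 112/8.39 + 169/9.51 = 636.1 + 13.35 + 17.77 = 667.2 d
K_eq = L_total / Σ(L/K) = 662 / 667.2 = 0.9922 m/d
q = K_eq · i = 0.9922 × 0.013 = 0.01290 m/d (same in every zone)
Zone A: v = q/n = 0.01290/0.11 = 0.1173 m/d → t_A = 381/0.1173 = 3249 d
Zone B: v = q/n = 0.01290/0.28 = 0.04607 m/d → t_B = 112/0.04607 = 2431 d
Zone C: v = q/n = 0.01290/0.16 = 0.08062 m/d → t_C = 169/0.08062 = 2096 d
Total t = 3249 + 2431 + 2096 = 7777 d
   = 7777 / 365 = 21.3 yr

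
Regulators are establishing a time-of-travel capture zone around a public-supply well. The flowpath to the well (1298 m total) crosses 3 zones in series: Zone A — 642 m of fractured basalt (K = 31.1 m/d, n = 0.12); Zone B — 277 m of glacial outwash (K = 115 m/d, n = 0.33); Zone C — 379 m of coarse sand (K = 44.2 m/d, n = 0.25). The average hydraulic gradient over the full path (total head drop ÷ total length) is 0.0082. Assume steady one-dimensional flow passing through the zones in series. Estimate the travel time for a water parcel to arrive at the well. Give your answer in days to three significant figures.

782 days

Steady 1-D flow in series ⇒ the Darcy flux q is identical in every zone and the zone head losses add (resistances L/K in series).
Σ(L/K) = 642/31.1 + 277/115 + 379/44.2 = 20.64 + 2.409 + 8.575 = 31.63 d
K_eq = L_total / Σ(L/K) = 1298 / 31.63 = 41.04 m/d
q = K_eq · i = 41.04 × 0.0082 = 0.3365 m/d (same in every zone)
Zone A: v = q/n = 0.3365/0.12 = 2.805 m/d → t_A = 642/2.805 = 228.9 d
Zone B: v = q/n = 0.3365/0.33 = 1.020 m/d → t_B = 277/1.020 = 271.6 d
Zone C: v = q/n = 0.3365/0.25 = 1.346 m/d → t_C = 379/1.346 = 281.5 d
Total t = 228.9 + 271.6 + 281.5 = 782.1 d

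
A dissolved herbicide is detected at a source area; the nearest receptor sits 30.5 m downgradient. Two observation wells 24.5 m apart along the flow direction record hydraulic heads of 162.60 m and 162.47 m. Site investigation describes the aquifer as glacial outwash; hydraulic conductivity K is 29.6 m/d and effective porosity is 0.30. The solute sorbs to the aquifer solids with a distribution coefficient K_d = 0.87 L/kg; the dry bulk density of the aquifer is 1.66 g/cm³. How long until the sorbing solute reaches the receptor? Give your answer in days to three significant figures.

339 days

Hydraulic gradient i = (162.60 − 162.47) / 24.5 = 0.13 / 24.5 = 0.005306
q = Ki = 29.6 × 0.005306 = 0.1571 m/d
Seepage velocity v = q / n = 0.1571 / 0.30 = 0.5235 m/d
Retardation R = 1 + ρ_b·K_d/n = 1 + 1.66×0.87/0.30 = 5.814
Contaminant velocity v_c = v/R = 0.5235/5.814 = 0.09005 m/d
t = L/v_c = 30.5/0.09005 = 338.7 d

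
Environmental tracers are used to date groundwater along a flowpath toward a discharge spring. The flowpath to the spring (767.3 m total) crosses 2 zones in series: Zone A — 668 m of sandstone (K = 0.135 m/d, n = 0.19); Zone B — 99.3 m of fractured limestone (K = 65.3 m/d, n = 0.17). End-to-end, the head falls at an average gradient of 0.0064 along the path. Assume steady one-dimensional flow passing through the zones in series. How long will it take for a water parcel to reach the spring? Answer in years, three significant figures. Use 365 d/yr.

397 years

For zones in series the flux q is common to all zones; the equivalent conductivity is the harmonic (thickness-weighted) mean, K_eq = L_total / Σ(L_j/K_j).
Σ(L/K) = 668/0.135 + 99.3/65.3 = 4948 + 1.521 = 4950 d
K_eq = L_total / Σ(L/K) = 767.3 / 4950 = 0.1550 m/d
q = K_eq · i = 0.1550 × 0.0064 = 9.921e-4 m/d (same in every zone)
Zone A: v = q/n = 9.921e-4/0.19 = 0.005222 m/d → t_A = 668/0.005222 = 127900 d
Zone B: v = q/n = 9.921e-4/0.17 = 0.005836 m/d → t_B = 99.3/0.005836 = 17010 d
Total t = 127900 + 17010 = 144900 d
   = 144900 / 365 = 397 yr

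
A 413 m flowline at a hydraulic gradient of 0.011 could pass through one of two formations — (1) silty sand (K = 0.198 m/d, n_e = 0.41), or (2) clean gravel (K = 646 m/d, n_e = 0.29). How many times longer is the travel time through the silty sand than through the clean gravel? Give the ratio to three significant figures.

4610

Unit 1 (silty sand): v = 0.198×0.011/0.41 = 0.005312 m/d, t = 413/0.005312 = 77750 d
Unit 2 (clean gravel): v = 646×0.011/0.29 = 24.50 m/d, t = 413/24.50 = 16.85 d
t(silty sand) / t(clean gravel) = 77750/16.85 = 4610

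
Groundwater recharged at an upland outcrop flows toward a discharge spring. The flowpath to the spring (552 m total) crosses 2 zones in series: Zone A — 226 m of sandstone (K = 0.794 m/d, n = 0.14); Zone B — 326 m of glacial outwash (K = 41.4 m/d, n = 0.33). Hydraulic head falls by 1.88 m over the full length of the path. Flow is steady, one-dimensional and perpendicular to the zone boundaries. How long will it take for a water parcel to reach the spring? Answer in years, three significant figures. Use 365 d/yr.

59.3 years

Steady 1-D flow in series ⇒ the Darcy flux q is identical in every zone and the zone head losses add (resistances L/K in series).
Σ(L/K) = 226/0.794 + 326/41.4 = 284.6 + 7.874 = 292.5 d
q = ΔH / Σ(L/K) = 1.88 / 292.5 = 0.006427 m/d (same in every zone)
Zone A: v = q/n = 0.006427/0.14 = 0.04591 m/d → t_A = 226/0.04591 = 4923 d
Zone B: v = q/n = 0.006427/0.33 = 0.01948 m/d → t_B = 326/0.01948 = 16740 d
Total t = 4923 + 16740 = 21660 d
   = 21660 / 365 = 59.3 yr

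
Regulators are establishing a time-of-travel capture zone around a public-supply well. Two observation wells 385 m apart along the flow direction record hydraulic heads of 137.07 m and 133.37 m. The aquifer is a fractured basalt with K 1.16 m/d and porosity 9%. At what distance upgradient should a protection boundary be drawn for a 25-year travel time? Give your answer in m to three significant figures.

1130 m

Hydraulic gradient i = (137.07 − 133.37) / 385 = 3.70 / 385 = 0.009610
Darcy flux q = K·i = 1.16 × 0.009610 = 0.01115 m/d
Average linear velocity = 0.01115 / 0.09 = 0.1239 m/d
T = 25 yr × 365 = 9125 d
L = v × T = 0.1239 × 9125 = 1130 m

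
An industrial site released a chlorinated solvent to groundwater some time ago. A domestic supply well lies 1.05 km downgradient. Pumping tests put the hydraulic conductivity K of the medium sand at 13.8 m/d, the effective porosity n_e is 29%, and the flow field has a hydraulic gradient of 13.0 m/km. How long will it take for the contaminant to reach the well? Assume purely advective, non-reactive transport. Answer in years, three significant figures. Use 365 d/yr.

Darcy flux q = K·i = 13.8 × 0.013 = 0.1794 m/d
Average linear velocity = 0.1794 / 0.29 = 0.6186 m/d
L = 1.05 km = 1050 m
t = L / v = 1050 / 0.6186 = 1697 d
   = 1697 / 365 = 4.65 yr

4.65 years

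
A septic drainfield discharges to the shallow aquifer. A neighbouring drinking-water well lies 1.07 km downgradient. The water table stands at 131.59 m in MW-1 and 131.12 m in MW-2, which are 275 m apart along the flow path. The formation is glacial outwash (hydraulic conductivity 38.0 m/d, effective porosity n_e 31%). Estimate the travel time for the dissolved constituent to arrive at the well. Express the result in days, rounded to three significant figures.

Hydraulic gradient i = (131.59 − 131.12) / 275 = 0.47 / 275 = 0.001709
Specific discharge q = 38.0 × 0.001709 = 0.06495 m/d
Seepage velocity v = q / n = 0.06495 / 0.31 = 0.2095 m/d
L = 1.07 km = 1070 m
t = L / v = 1070 / 0.2095 = 5107 d

5110 days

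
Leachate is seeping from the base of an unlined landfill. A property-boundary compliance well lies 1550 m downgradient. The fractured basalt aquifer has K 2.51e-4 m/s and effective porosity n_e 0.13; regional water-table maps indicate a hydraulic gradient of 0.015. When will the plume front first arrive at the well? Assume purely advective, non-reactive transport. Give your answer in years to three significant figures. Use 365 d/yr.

1.70 years

K = 2.51e-4 m/s × 86400 s/d = 21.69 m/d
Specific discharge q = 21.69 × 0.015 = 0.3253 m/d
Average linear velocity = 0.3253 / 0.13 = 2.502 m/d
t = L / v = 1550 / 2.502 = 619.4 d
   = 619.4 / 365 = 1.70 yr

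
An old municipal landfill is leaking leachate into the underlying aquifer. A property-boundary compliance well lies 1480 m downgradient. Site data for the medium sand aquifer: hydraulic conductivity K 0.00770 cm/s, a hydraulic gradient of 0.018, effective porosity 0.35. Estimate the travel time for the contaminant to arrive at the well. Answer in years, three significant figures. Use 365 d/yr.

K = 0.00770 cm/s × 864 = 6.653 m/d
Darcy flux q = K·i = 6.653 × 0.018 = 0.1198 m/d
Seepage velocity v = q / n = 0.1198 / 0.35 = 0.3421 m/d
t = L / v = 1480 / 0.3421 = 4326 d
   = 4326 / 365 = 11.9 yr

11.9 years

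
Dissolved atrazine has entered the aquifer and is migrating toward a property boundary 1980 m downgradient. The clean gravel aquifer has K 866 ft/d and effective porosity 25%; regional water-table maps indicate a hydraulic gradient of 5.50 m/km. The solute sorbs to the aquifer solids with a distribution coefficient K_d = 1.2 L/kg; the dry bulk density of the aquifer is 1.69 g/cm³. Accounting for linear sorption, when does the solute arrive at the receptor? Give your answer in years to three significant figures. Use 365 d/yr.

8.51 years

K = 866 ft/d × 0.3048 = 264.0 m/d
q = Ki = 264.0 × 0.0055 = 1.452 m/d
v_s = q/n_e = 1.452/0.25 = 5.807 m/d
Retardation R = 1 + ρ_b·K_d/n = 1 + 1.69×1.2/0.25 = 9.112
Contaminant velocity v_c = v/R = 5.807/9.112 = 0.6373 m/d
t = L/v_c = 1980/0.6373 = 3107 d
   = 3107/365 = 8.51 yr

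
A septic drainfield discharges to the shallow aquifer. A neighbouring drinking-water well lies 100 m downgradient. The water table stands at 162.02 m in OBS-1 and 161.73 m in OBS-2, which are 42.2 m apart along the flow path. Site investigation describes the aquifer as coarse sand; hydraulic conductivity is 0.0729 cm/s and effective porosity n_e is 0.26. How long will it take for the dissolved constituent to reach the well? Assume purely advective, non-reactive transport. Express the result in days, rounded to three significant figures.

Hydraulic gradient i = (162.02 − 161.73) / 42.2 = 0.29 / 42.2 = 0.006872
K = 0.0729 cm/s × 864 = 62.99 m/d
Specific discharge q = 62.99 × 0.006872 = 0.4328 m/d
v = Ki/n = 62.99·0.006872/0.26 = 1.665 m/d
t = L / v = 100 / 1.665 = 60.07 d

60.1 days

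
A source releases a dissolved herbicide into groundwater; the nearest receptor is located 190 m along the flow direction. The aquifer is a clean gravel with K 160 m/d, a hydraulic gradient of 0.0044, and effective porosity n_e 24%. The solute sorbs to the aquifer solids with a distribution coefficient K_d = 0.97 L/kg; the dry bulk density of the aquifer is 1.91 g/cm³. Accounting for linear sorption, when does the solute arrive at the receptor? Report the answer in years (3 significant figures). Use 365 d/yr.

q = Ki = 160 × 0.0044 = 0.7040 m/d
v_s = q/n_e = 0.7040/0.24 = 2.933 m/d
Retardation R = 1 + ρ_b·K_d/n = 1 + 1.91×0.97/0.24 = 8.720
Contaminant velocity v_c = v/R = 2.933/8.720 = 0.3364 m/d
t = L/v_c = 190/0.3364 = 564.8 d
   = 564.8/365 = 1.55 yr

1.55 years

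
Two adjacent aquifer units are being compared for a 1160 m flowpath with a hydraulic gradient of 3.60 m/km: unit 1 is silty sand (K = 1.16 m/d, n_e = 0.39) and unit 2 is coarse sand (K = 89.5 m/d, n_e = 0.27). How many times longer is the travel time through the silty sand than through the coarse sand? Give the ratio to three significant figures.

Unit 1 (silty sand): v = 1.16×0.0036/0.39 = 0.01071 m/d, t = 1160/0.01071 = 108300 d
Unit 2 (coarse sand): v = 89.5×0.0036/0.27 = 1.193 m/d, t = 1160/1.193 = 972.1 d
t(silty sand) / t(coarse sand) = 108300/972.1 = 111

111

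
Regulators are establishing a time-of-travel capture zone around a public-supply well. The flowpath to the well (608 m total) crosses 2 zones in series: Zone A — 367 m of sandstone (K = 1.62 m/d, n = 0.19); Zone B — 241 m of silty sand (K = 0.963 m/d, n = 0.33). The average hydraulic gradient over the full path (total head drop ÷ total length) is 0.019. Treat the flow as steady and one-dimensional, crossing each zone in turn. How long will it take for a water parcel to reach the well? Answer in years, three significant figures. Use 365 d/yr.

For zones in series the flux q is common to all zones; the equivalent conductivity is the harmonic (thickness-weighted) mean, K_eq = L_total / Σ(L_j/K_j).
Σ(L/K) = 367/1.62 + 241/0.963 = 226.5 + 250.3 = 476.8 d
K_eq = L_total / Σ(L/K) = 608 / 476.8 = 1.275 m/d
q = K_eq · i = 1.275 × 0.019 = 0.02423 m/d (same in every zone)
Zone A: v = q/n = 0.02423/0.19 = 0.1275 m/d → t_A = 367/0.1275 = 2878 d
Zone B: v = q/n = 0.02423/0.33 = 0.07342 m/d → t_B = 241/0.07342 = 3283 d
Total t = 2878 + 3283 = 6161 d
   = 6161 / 365 = 16.9 yr

16.9 years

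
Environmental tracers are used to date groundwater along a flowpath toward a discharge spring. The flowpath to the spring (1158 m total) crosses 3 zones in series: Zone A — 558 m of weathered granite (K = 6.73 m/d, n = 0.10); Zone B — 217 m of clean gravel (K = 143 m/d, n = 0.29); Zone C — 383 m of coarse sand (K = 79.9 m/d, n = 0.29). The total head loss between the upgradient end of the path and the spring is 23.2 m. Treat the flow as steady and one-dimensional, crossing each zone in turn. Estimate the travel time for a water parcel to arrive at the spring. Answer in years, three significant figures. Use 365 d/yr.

Continuity: the same q passes through each zone, so ΔH = q·Σ(L_j/K_j) — the zones act as resistances in series.
Σ(L/K) = 558/6.73 + 217/143 + 383/79.9 = 82.91 + 1.517 + 4.793 = 89.22 d
q = ΔH / Σ(L/K) = 23.2 / 89.22 = 0.2600 m/d (same in every zone)
Zone A: v = q/n = 0.2600/0.10 = 2.600 m/d → t_A = 558/2.600 = 214.6 d
Zone B: v = q/n = 0.2600/0.29 = 0.8966 m/d → t_B = 217/0.8966 = 242.0 d
Zone C: v = q/n = 0.2600/0.29 = 0.8966 m/d → t_C = 383/0.8966 = 427.2 d
Total t = 214.6 + 242.0 + 427.2 = 883.8 d
   = 883.8 / 365 = 2.42 yr

2.42 years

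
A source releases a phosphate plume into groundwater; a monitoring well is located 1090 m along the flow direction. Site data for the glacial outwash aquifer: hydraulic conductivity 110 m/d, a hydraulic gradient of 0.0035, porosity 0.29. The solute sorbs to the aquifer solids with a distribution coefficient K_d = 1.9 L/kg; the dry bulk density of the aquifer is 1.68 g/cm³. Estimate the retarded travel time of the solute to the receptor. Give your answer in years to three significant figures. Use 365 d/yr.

27.0 years

Specific discharge q = 110 × 0.0035 = 0.3850 m/d
v_s = q/n_e = 0.3850/0.29 = 1.328 m/d
Retardation R = 1 + ρ_b·K_d/n = 1 + 1.68×1.9/0.29 = 12.01
Contaminant velocity v_c = v/R = 1.328/12.01 = 0.1106 m/d
t = L/v_c = 1090/0.1106 = 9858 d
   = 9858/365 = 27.0 yr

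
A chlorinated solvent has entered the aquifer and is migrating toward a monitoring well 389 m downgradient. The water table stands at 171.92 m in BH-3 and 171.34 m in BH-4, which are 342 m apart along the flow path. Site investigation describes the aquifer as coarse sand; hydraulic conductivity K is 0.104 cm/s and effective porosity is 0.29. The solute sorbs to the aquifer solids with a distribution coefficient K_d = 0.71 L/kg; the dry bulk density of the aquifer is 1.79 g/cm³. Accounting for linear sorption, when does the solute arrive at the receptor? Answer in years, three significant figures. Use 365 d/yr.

10.9 years

Hydraulic gradient i = (171.92 − 171.34) / 342 = 0.58 / 342 = 0.001696
K = 0.104 cm/s × 864 = 89.86 m/d
q = Ki = 89.86 × 0.001696 = 0.1524 m/d
v_s = q/n_e = 0.1524/0.29 = 0.5255 m/d
Retardation R = 1 + ρ_b·K_d/n = 1 + 1.79×0.71/0.29 = 5.382
Contaminant velocity v_c = v/R = 0.5255/5.382 = 0.09763 m/d
t = L/v_c = 389/0.09763 = 3985 d
   = 3985/365 = 10.9 yr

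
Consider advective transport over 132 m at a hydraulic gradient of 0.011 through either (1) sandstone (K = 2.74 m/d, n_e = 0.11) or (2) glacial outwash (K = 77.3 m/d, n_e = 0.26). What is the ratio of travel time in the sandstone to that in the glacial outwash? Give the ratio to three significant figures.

Unit 1 (sandstone): v = 2.74×0.011/0.11 = 0.2740 m/d, t = 132/0.2740 = 481.8 d
Unit 2 (glacial outwash): v = 77.3×0.011/0.26 = 3.270 m/d, t = 132/3.270 = 40.36 d
t(sandstone) / t(glacial outwash) = 481.8/40.36 = 11.9

11.9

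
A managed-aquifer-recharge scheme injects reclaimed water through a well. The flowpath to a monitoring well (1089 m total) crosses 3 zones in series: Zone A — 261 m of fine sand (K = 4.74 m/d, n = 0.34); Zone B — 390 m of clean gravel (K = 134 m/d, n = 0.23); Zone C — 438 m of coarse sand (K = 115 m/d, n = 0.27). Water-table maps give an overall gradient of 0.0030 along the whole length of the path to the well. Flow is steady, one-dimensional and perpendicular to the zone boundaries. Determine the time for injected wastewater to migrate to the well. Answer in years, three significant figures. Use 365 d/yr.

15.4 years

Continuity: the same q passes through each zone, so ΔH = q·Σ(L_j/K_j) — the zones act as resistances in series.
Σ(L/K) = 261/4.74 + 390/134 + 438/115 = 55.06 + 2.910 + 3.809 = 61.78 d
K_eq = L_total / Σ(L/K) = 1089 / 61.78 = 17.63 m/d
q = K_eq · i = 17.63 × 0.0030 = 0.05288 m/d (same in every zone)
Zone A: v = q/n = 0.05288/0.34 = 0.1555 m/d → t_A = 261/0.1555 = 1678 d
Zone B: v = q/n = 0.05288/0.23 = 0.2299 m/d → t_B = 390/0.2299 = 1696 d
Zone C: v = q/n = 0.05288/0.27 = 0.1958 m/d → t_C = 438/0.1958 = 2236 d
Total t = 1678 + 1696 + 2236 = 5611 d
   = 5611 / 365 = 15.4 yr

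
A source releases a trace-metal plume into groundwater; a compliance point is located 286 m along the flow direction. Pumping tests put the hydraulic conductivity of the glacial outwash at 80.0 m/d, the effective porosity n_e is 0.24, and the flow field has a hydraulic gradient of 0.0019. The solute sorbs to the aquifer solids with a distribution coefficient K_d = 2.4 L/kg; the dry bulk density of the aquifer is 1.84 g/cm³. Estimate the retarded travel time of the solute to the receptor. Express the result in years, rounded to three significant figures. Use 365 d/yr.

Darcy flux q = K·i = 80.0 × 0.0019 = 0.1520 m/d
Average linear velocity = 0.1520 / 0.24 = 0.6333 m/d
Retardation R = 1 + ρ_b·K_d/n = 1 + 1.84×2.4/0.24 = 19.40
Contaminant velocity v_c = v/R = 0.6333/19.40 = 0.03265 m/d
t = L/v_c = 286/0.03265 = 8761 d
   = 8761/365 = 24.0 yr

24.0 years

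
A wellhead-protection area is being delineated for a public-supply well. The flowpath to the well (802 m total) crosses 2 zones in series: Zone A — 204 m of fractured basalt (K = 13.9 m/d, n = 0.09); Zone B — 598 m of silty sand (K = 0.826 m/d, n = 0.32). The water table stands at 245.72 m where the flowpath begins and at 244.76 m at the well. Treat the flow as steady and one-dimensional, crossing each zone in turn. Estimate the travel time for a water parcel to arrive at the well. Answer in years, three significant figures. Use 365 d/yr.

442 years

Total head drop ΔH = 245.72 − 244.76 = 0.96 m
Steady 1-D flow in series ⇒ the Darcy flux q is identical in every zone and the zone head losses add (resistances L/K in series).
Σ(L/K) = 204/13.9 + 598/0.826 = 14.68 + 724.0 = 738.6 d
q = ΔH / Σ(L/K) = 0.96 / 738.6 = 0.001300 m/d (same in every zone)
Zone A: v = q/n = 0.001300/0.09 = 0.01444 m/d → t_A = 204/0.01444 = 14130 d
Zone B: v = q/n = 0.001300/0.32 = 0.004061 m/d → t_B = 598/0.004061 = 147200 d
Total t = 14130 + 147200 = 161400 d
   = 161400 / 365 = 442 yr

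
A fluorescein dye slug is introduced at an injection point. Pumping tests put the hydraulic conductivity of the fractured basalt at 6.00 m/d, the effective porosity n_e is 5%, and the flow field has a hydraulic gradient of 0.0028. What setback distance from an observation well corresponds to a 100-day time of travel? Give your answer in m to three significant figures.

Specific discharge q = 6.00 × 0.0028 = 0.01680 m/d
Seepage velocity v = q / n = 0.01680 / 0.05 = 0.3360 m/d
L = v × T = 0.3360 × 100 = 33.60 m

33.6 m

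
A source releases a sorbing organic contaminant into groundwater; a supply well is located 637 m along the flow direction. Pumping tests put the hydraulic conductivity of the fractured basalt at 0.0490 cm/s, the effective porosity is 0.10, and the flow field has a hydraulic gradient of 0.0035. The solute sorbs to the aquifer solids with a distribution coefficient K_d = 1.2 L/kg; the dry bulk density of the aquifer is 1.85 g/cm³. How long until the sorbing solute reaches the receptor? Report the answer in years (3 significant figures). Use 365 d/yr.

K = 0.0490 cm/s × 864 = 42.34 m/d
Darcy flux q = K·i = 42.34 × 0.0035 = 0.1482 m/d
v = Ki/n = 42.34·0.0035/0.10 = 1.482 m/d
Retardation R = 1 + ρ_b·K_d/n = 1 + 1.85×1.2/0.10 = 23.20
Contaminant velocity v_c = v/R = 1.482/23.20 = 0.06387 m/d
t = L/v_c = 637/0.06387 = 9974 d
   = 9974/365 = 27.3 yr

27.3 years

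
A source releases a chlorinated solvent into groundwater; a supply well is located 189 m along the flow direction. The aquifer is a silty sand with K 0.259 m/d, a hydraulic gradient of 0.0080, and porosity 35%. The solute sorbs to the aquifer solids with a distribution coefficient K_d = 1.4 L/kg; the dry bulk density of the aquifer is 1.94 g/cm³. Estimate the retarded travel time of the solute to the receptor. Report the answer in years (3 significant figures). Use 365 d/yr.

q = Ki = 0.259 × 0.0080 = 0.002072 m/d
v_s = q/n_e = 0.002072/0.35 = 0.005920 m/d
Retardation R = 1 + ρ_b·K_d/n = 1 + 1.94×1.4/0.35 = 8.760
Contaminant velocity v_c = v/R = 0.005920/8.760 = 6.758e-4 m/d
t = L/v_c = 189/6.758e-4 = 279700 d
   = 279700/365 = 766 yr

766 years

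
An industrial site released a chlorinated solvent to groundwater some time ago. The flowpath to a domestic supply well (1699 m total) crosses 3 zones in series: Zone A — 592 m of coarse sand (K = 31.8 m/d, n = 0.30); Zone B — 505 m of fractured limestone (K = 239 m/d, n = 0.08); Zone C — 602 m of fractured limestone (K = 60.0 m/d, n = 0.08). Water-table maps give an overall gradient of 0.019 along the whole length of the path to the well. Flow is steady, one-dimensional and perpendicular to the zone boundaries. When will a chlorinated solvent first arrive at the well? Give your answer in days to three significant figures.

Continuity: the same q passes through each zone, so ΔH = q·Σ(L_j/K_j) — the zones act as resistances in series.
Σ(L/K) = 592/31.8 + 505/239 + 602/60.0 = 18.62 + 2.113 + 10.03 = 30.76 d
K_eq = L_total / Σ(L/K) = 1699 / 30.76 = 55.23 m/d
q = K_eq · i = 55.23 × 0.019 = 1.049 m/d (same in every zone)
Zone A: v = q/n = 1.049/0.30 = 3.498 m/d → t_A = 592/3.498 = 169.2 d
Zone B: v = q/n = 1.049/0.08 = 13.12 m/d → t_B = 505/13.12 = 38.50 d
Zone C: v = q/n = 1.049/0.08 = 13.12 m/d → t_C = 602/13.12 = 45.89 d
Total t = 169.2 + 38.50 + 45.89 = 253.6 d

254 days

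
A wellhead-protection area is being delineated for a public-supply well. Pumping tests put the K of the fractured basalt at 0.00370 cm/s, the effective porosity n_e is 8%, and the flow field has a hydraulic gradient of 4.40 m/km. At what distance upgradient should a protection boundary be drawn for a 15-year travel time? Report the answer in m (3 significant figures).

K = 0.00370 cm/s × 864 = 3.197 m/d
q = Ki = 3.197 × 0.0044 = 0.01407 m/d
Seepage velocity v = q / n = 0.01407 / 0.08 = 0.1758 m/d
T = 15 yr × 365 = 5475 d
L = v × T = 0.1758 × 5475 = 962.6 m

963 m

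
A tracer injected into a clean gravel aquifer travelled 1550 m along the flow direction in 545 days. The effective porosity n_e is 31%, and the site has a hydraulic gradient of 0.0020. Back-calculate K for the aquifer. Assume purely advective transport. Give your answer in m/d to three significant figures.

441 m/d

v = L / t = 1550 / 545 = 2.844 m/d
K = v · n / i = 2.844 × 0.31 / 0.0020 = 441 m/d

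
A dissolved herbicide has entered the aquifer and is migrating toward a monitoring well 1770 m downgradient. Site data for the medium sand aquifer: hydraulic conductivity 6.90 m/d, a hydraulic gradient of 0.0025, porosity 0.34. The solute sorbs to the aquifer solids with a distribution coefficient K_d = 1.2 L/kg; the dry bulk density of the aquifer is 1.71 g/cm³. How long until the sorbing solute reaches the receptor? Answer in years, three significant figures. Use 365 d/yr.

672 years

Specific discharge q = 6.90 × 0.0025 = 0.01725 m/d
Average linear velocity = 0.01725 / 0.34 = 0.05074 m/d
Retardation R = 1 + ρ_b·K_d/n = 1 + 1.71×1.2/0.34 = 7.035
Contaminant velocity v_c = v/R = 0.05074/7.035 = 0.007212 m/d
t = L/v_c = 1770/0.007212 = 245400 d
   = 245400/365 = 672 yr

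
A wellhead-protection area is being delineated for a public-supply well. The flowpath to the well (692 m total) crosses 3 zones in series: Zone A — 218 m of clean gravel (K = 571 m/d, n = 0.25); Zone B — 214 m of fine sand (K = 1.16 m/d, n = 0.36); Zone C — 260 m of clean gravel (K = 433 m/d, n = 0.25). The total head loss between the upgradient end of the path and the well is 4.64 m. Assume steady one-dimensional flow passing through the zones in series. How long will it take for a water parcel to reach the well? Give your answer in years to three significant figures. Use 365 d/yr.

Continuity: the same q passes through each zone, so ΔH = q·Σ(L_j/K_j) — the zones act as resistances in series.
Σ(L/K) = 218/571 + 214/1.16 + 260/433 = 0.3818 + 184.5 + 0.6005 = 185.5 d
q = ΔH / Σ(L/K) = 4.64 / 185.5 = 0.02502 m/d (same in every zone)
Zone A: v = q/n = 0.02502/0.25 = 0.1001 m/d → t_A = 218/0.1001 = 2178 d
Zone B: v = q/n = 0.02502/0.36 = 0.06949 m/d → t_B = 214/0.06949 = 3079 d
Zone C: v = q/n = 0.02502/0.25 = 0.1001 m/d → t_C = 260/0.1001 = 2598 d
Total t = 2178 + 3079 + 2598 = 7856 d
   = 7856 / 365 = 21.5 yr

21.5 years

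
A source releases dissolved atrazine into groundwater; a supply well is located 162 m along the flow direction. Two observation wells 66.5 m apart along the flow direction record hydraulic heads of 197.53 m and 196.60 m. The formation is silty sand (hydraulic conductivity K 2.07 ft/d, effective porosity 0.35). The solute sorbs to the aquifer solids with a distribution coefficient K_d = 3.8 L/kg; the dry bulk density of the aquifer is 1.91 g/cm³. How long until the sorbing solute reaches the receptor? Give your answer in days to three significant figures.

Hydraulic gradient i = (197.53 − 196.60) / 66.5 = 0.93 / 66.5 = 0.01398
K = 2.07 ft/d × 0.3048 = 0.6309 m/d
Specific discharge q = 0.6309 × 0.01398 = 0.008824 m/d
Average linear velocity = 0.008824 / 0.35 = 0.02521 m/d
Retardation R = 1 + ρ_b·K_d/n = 1 + 1.91×3.8/0.35 = 21.74
Contaminant velocity v_c = v/R = 0.02521/21.74 = 0.001160 m/d
t = L/v_c = 162/0.001160 = 139700 d

140000 days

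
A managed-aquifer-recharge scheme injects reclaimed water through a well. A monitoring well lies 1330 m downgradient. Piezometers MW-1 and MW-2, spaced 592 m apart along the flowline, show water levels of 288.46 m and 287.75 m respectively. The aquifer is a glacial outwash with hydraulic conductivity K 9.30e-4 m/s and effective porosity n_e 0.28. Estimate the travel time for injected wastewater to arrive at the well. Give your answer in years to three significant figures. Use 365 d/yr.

10.6 years

Hydraulic gradient i = (288.46 − 287.75) / 592 = 0.71 / 592 = 0.001199
K = 9.30e-4 m/s × 86400 s/d = 80.35 m/d
Specific discharge q = 80.35 × 0.001199 = 0.09637 m/d
Average linear velocity = 0.09637 / 0.28 = 0.3442 m/d
t = L / v = 1330 / 0.3442 = 3864 d
   = 3864 / 365 = 10.6 yr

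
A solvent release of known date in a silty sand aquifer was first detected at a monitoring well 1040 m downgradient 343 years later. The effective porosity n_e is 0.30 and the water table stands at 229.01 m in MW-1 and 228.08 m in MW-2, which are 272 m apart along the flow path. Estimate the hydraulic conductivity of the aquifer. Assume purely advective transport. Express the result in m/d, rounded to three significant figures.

Hydraulic gradient i = (229.01 − 228.08) / 272 = 0.93 / 272 = 0.003419
t = 343 years = 125200 d
v = L / t = 1040 / 125200 = 0.008307 m/d
K = v · n / i = 0.008307 × 0.30 / 0.003419 = 0.729 m/d

0.729 m/d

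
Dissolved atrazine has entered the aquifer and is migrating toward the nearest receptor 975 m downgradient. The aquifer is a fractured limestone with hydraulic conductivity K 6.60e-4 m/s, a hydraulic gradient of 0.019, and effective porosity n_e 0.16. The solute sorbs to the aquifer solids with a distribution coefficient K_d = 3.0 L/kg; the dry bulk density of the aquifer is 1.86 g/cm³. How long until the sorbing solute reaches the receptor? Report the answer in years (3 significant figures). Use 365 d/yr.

K = 6.60e-4 m/s × 86400 s/d = 57.02 m/d
q = Ki = 57.02 × 0.019 = 1.083 m/d
Seepage velocity v = q / n = 1.083 / 0.16 = 6.772 m/d
Retardation R = 1 + ρ_b·K_d/n = 1 + 1.86×3.0/0.16 = 35.88
Contaminant velocity v_c = v/R = 6.772/35.88 = 0.1888 m/d
t = L/v_c = 975/0.1888 = 5165 d
   = 5165/365 = 14.2 yr

14.2 years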